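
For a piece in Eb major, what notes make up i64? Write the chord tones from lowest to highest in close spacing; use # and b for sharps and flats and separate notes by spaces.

i64 is the minor tonic, borrowed from the parallel minor. In Eb major that root is Eb.
So the chord is Eb-Gb-Bb.
The figured bass 64 indicates second inversion, placing the fifth (Bb) in the bass: Bb-Eb-Gb.

Bb Eb Gb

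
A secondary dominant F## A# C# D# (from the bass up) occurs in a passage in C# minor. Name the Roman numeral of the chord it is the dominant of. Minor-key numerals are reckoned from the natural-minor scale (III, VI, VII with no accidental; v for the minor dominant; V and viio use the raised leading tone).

The chord is a dominant seventh chord on D#.
A dominant resolves down a perfect fifth: D# → G#. In C# minor, G# is scale degree 5, i.e. V.

V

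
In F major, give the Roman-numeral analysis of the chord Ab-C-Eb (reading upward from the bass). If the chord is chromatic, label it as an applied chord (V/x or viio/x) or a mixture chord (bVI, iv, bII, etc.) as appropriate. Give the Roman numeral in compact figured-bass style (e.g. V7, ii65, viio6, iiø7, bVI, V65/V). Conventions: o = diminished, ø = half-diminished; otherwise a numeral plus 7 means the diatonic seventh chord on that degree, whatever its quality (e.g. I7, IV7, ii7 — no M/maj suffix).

bIII

The pitches Ab-C-Eb form a major triad rooted on Ab.
Ab is the lowered third degree of F major (diatonic 3 would be A). This is a major triad on the lowered third degree, borrowed from the parallel minor.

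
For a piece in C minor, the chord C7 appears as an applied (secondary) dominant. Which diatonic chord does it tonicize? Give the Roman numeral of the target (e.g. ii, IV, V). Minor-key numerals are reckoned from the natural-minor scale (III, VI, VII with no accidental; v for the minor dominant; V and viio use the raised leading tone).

iv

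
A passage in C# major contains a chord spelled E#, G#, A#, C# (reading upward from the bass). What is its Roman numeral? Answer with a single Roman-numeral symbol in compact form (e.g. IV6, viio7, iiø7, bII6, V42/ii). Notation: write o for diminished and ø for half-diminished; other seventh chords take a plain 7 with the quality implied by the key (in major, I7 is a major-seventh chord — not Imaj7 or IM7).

Stacked in thirds the chord is A#-C#-E#-G#: a minor seventh chord on A#.
In C# major, A# is the submediant; the diatonic minor seventh chord there is vi7.
With E# in the bass the chord is in second inversion, so the figured bass is 43.

vi43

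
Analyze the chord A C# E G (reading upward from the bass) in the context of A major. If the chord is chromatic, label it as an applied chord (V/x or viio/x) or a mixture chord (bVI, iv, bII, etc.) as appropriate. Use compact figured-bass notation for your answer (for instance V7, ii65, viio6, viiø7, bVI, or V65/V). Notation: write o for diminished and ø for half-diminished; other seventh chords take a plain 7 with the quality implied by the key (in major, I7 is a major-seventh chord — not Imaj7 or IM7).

V7/IV

The pitches A-C#-E-G form a dominant seventh chord rooted on A.
A is not a diatonic chord root with this quality in A major, but it lies a perfect fifth above D (IV), so the chord functions as an applied dominant of IV.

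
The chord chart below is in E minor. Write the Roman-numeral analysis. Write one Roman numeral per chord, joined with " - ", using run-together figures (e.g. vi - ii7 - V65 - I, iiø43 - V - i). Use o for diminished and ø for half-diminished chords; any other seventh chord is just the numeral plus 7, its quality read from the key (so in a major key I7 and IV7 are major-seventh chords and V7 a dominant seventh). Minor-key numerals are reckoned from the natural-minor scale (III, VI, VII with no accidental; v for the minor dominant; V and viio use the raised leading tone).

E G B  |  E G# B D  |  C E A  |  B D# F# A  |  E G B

i - V7/iv - iv6 - V7 - i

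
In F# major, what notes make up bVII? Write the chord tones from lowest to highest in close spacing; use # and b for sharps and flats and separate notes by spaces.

E G# B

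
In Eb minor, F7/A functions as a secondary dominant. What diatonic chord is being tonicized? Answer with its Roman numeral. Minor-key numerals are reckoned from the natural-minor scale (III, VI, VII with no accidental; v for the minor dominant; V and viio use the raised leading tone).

V

The chord is a dominant seventh chord on F.
A dominant resolves down a perfect fifth: F → Bb. In Eb minor, Bb is scale degree 5, i.e. V.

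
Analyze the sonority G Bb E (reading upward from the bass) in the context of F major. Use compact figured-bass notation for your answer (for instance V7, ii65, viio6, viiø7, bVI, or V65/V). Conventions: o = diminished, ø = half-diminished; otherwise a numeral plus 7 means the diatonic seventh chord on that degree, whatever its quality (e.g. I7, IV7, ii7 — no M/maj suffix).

viio6

The pitches E-G-Bb form a diminished triad rooted on E.
E is scale degree 7 in F major, and a diminished triad on that degree is written viio.
With G in the bass the chord is in first inversion, so the figured bass is 6.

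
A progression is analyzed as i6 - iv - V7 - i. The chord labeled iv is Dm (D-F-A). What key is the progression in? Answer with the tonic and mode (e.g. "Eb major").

A minor

The anchor chord is a minor triad on D, labeled iv.
If D is scale degree 4 and the mode makes that degree carry a minor triad, the tonic is A and the mode is minor.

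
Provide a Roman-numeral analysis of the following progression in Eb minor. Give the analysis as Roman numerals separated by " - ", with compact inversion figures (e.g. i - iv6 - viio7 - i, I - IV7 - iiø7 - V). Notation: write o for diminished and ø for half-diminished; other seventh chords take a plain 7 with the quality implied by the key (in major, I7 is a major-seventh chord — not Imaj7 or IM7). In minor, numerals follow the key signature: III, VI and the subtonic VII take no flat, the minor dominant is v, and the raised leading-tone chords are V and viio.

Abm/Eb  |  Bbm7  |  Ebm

iv64 - v7 - i

Abm/Eb: minor triad on Ab = scale degree 4 → iv64.
Bbm7: root Bb is the dominant; minor seventh chord there is v7.
Ebm: minor triad on Eb = scale degree 1 → i.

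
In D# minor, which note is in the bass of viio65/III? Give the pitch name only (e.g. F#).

The applied chord viio65/III is rooted on E#: E#-G#-B-D.
The figure 65 means first inversion — the third is in the bass.

G#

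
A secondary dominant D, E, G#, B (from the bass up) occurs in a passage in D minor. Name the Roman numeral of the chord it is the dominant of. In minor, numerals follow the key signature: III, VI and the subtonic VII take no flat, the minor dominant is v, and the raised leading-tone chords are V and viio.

V

The chord is a dominant seventh chord on E.
A dominant resolves down a perfect fifth: E → A. In D minor, A is scale degree 5, i.e. V.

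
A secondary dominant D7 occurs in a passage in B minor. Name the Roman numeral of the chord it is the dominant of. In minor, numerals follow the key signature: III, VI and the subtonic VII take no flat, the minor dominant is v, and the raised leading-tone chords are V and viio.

VI

The chord is a dominant seventh chord on D.
A dominant resolves down a perfect fifth: D → G. In B minor, G is scale degree 6, i.e. VI.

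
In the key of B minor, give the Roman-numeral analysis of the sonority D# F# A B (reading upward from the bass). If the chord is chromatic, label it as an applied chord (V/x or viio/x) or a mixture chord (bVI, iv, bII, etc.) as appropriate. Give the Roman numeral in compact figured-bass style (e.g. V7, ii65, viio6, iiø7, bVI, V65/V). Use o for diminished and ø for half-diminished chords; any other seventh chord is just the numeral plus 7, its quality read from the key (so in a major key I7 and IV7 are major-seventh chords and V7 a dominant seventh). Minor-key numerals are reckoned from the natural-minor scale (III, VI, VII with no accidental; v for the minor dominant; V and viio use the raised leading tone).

V65/iv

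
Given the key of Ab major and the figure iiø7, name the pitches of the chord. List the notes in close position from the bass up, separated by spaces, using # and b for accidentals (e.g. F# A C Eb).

Bb Db Fb Ab

Scale degree 2 in Ab major is Bb; here the chord built on it is altered to a half-diminished seventh chord. iiø7 is the half-diminished supertonic seventh, borrowed from the parallel minor.
So the chord is Bb-Db-Fb-Ab, a half-diminished seventh chord.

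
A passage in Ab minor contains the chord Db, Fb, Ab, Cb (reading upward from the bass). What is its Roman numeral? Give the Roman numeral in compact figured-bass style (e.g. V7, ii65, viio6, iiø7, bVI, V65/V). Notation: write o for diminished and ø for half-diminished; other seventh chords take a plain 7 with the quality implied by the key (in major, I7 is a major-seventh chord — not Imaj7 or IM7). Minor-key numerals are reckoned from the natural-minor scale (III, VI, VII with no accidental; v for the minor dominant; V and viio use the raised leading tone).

Stacked in thirds the chord is Db-Fb-Ab-Cb: a minor seventh chord on Db.
In Ab minor, Db is the subdominant; the diatonic minor seventh chord there is iv7.

iv7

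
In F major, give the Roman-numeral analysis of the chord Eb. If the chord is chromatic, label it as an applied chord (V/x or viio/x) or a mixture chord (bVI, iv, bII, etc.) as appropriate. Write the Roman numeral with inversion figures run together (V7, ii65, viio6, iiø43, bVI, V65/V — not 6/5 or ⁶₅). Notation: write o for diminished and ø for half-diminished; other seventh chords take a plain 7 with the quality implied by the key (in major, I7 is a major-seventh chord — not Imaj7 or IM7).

bVII

Stacked in thirds the chord is Eb-G-Bb: a major triad on Eb.
Eb is the lowered seventh degree of F major (diatonic 7 would be E). This is a major triad on the lowered seventh degree (the subtonic), borrowed from the parallel minor.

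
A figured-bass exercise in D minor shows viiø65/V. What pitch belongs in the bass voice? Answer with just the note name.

B

The applied chord viiø65/V is rooted on G#: G#-B-D-F#.
The figure 65 means first inversion — the third is in the bass.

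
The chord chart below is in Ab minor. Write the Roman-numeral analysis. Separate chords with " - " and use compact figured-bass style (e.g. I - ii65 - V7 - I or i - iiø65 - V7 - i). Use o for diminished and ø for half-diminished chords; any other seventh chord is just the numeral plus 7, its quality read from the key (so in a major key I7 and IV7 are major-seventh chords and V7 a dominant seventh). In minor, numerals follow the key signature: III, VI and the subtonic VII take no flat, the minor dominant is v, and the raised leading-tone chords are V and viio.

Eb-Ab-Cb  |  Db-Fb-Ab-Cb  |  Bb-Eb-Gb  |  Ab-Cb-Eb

i64 - iv7 - v64 - i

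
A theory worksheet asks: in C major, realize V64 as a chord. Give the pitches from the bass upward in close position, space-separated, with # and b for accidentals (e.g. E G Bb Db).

The numeral's case and figure indicate a major triad. In C major its root, the fifth degree, is G.
Stacking thirds from G gives G-B-D.
With the 64 figure the chord is in second inversion; from the bass D upward in close position it reads D-G-B.

D G B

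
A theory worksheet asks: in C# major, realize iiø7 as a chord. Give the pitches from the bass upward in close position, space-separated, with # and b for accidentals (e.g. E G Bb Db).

D# F# A C#

Scale degree 2 in C# major is D#; here the chord built on it is altered to a half-diminished seventh chord. iiø7 is the half-diminished supertonic seventh, borrowed from the parallel minor.
So the chord is D#-F#-A-C#.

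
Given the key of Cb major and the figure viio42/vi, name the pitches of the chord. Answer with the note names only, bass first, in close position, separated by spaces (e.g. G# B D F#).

The slash marks an applied leading-tone chord: viio of vi. In Cb major, vi is Ab, so the leading tone to it is G, a half step below.
Building a fully diminished seventh chord on G gives G-Bb-Db-Fb.
With the 42 figure the chord is in third inversion; from the bass Fb upward in close position it reads Fb-G-Bb-Db.

Fb G Bb Db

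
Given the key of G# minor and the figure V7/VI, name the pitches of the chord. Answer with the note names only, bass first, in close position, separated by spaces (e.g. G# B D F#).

B D# F# A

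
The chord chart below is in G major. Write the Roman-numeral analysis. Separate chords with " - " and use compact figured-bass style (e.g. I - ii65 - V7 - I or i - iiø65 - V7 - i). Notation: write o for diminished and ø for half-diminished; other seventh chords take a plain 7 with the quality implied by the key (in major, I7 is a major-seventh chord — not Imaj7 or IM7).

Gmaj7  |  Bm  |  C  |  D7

Gmaj7: major seventh chord on G = scale degree 1 → I7.
Bm: minor triad on B = scale degree 3 → iii.
C has root C, degree 4 in G major, so IV.
D7: dominant seventh chord on D = scale degree 5 → V7.

I7 - iii - IV - V7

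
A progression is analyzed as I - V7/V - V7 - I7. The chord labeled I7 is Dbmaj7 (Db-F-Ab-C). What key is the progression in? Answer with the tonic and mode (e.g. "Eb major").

Db major

The anchor chord is a major seventh chord on Db, labeled I7.
If Db is scale degree 1 and the mode makes that degree carry a major seventh chord, the tonic is Db and the mode is major.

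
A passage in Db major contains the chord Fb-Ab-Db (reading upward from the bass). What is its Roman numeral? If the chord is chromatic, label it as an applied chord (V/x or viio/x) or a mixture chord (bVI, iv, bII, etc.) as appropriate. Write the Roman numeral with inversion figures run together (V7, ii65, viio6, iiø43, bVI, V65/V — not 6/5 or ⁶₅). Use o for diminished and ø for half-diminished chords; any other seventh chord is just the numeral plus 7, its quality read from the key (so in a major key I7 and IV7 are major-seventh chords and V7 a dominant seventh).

The pitches Db-Fb-Ab form a minor triad rooted on Db.
Db is the first degree of Db major. This is the minor tonic, borrowed from the parallel minor.
With Fb in the bass the chord is in first inversion, so the figured bass is 6.

i6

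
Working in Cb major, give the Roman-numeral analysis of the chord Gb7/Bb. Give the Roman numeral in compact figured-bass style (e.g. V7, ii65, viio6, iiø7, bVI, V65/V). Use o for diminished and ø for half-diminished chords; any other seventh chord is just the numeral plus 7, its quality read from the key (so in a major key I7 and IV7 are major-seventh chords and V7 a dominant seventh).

V65

Stacked in thirds the chord is Gb-Bb-Db-Fb: a dominant seventh chord on Gb.
In Cb major, Gb is the dominant; the diatonic dominant seventh chord there is V7.
With Bb in the bass the chord is in first inversion, so the figured bass is 65.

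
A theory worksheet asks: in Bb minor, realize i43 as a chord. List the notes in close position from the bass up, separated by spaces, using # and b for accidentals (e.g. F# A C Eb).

In Bb minor, the first degree is Bb, and the diatonic chord built there is a minor seventh chord.
Stacking thirds from Bb gives Bb-Db-F-Ab.
With the 43 figure the chord is in second inversion; from the bass F upward in close position it reads F-Ab-Bb-Db.

F Ab Bb Db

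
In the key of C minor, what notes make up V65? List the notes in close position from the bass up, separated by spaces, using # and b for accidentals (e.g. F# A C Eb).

In C minor, scale degree 5 is G. The dominant is major (leading tone raised), so V is a dominant seventh chord.
Stacking thirds from G gives G-B-D-F.
The figured bass 65 indicates first inversion, placing the third (B) in the bass: B-D-F-G.

B D F G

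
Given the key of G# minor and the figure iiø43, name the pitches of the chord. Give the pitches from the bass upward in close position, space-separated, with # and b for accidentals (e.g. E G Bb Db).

In G# minor, the second degree is A#, and the diatonic chord built there is a half-diminished seventh chord.
That chord is spelled A#-C#-E-G#.
With the 43 figure the chord is in second inversion; from the bass E upward in close position it reads E-G#-A#-C#.

E G# A# C#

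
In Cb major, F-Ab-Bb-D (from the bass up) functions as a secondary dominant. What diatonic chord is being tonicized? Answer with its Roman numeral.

iii

The chord is a dominant seventh chord on Bb.
A dominant resolves down a perfect fifth: Bb → Eb. In Cb major, Eb is scale degree 3, i.e. iii.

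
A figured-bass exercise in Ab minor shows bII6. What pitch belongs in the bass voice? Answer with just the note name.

Db

bII in Ab minor has root Bbb; the chord is Bbb-Db-Fb.
The figure 6 means first inversion — the third is in the bass.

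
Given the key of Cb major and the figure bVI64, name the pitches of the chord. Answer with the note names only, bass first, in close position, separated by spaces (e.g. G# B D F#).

Scale degree 6 in Cb major is Ab; lowering it a half step gives Abb. bVI64 is a major triad on the lowered sixth degree, borrowed from the parallel minor.
So the chord is Abb-Cb-Ebb.
The figured bass 64 indicates second inversion, placing the fifth (Ebb) in the bass: Ebb-Abb-Cb.

Ebb Abb Cb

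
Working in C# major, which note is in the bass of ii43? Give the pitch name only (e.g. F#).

ii in C# major has root D#; the chord is D#-F#-A#-C#.
The figure 43 means second inversion — the fifth is in the bass.

A#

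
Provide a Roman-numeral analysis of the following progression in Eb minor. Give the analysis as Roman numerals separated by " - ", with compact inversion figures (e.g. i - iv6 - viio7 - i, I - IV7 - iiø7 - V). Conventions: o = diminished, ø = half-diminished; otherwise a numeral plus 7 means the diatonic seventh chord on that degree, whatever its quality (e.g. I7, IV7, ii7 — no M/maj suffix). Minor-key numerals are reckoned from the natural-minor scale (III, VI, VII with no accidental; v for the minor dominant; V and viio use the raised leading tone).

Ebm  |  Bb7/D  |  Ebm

Ebm has root Eb, degree 1 in Eb minor, so i.
Bb7/D: root Bb is the dominant; dominant seventh chord there is V65.
Ebm: root Eb is the tonic; minor triad there is i.

i - V65 - i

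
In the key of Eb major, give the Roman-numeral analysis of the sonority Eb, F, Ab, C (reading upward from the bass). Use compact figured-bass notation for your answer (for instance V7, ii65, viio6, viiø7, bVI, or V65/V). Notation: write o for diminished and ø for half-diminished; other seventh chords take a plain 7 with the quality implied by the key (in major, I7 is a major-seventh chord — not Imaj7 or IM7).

Stacked in thirds the chord is F-Ab-C-Eb: a minor seventh chord on F.
In Eb major, F is the supertonic; the diatonic minor seventh chord there is ii7.
With Eb in the bass the chord is in third inversion, so the figured bass is 42.

ii42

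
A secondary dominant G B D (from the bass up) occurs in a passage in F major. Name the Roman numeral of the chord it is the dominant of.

V

The chord is a major triad on G.
A dominant resolves down a perfect fifth: G → C. In F major, C is scale degree 5, i.e. V.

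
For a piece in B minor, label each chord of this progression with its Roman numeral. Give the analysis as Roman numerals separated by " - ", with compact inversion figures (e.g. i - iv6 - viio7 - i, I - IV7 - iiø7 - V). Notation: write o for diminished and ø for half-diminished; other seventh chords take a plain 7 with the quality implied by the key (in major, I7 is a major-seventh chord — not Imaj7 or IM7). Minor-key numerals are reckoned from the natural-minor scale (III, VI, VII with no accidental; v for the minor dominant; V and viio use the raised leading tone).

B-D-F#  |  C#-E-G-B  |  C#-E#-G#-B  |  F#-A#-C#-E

B-D-F#: minor triad on B = scale degree 1 → i.
C#-E-G-B: root C# is the supertonic; half-diminished seventh chord there is iiø7.
C#-E#-G#-B: a dominant seventh chord on C#, the applied dominant of V → V7/V.
F#-A#-C#-E: root F# is the dominant; dominant seventh chord there is V7.

i - iiø7 - V7/V - V7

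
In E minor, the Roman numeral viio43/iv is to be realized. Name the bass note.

D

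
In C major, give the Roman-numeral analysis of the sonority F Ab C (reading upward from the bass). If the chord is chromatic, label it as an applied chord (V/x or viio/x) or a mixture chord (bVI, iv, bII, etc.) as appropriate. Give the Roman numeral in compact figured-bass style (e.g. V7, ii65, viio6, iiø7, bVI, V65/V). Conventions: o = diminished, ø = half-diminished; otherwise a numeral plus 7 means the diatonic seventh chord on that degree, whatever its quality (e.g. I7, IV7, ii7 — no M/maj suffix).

Stacked in thirds the chord is F-Ab-C: a minor triad on F.
F is the fourth degree of C major. This is the minor subdominant, borrowed from the parallel minor.

iv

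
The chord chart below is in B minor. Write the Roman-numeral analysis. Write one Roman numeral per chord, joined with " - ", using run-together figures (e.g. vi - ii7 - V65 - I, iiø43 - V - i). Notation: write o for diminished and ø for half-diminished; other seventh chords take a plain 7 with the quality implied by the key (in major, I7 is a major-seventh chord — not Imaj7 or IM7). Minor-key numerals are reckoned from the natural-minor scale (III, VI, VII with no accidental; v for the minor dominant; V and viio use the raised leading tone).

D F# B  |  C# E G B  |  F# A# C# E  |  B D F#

i6 - iiø7 - V7 - i

D-F#-B: root B is the tonic; minor triad there is i6.
C#-E-G-B: half-diminished seventh chord on C# = scale degree 2 → iiø7.
F#-A#-C#-E has root F#, degree 5 in B minor, so V7.
B-D-F# has root B, degree 1 in B minor, so i.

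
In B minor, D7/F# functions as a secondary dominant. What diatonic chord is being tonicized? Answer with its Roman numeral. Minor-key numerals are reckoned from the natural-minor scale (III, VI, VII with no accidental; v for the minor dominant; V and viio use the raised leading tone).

The chord is a dominant seventh chord on D.
A dominant resolves down a perfect fifth: D → G. In B minor, G is scale degree 6, i.e. VI.

VI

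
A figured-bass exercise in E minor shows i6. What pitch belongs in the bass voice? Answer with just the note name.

i in E minor has root E; the chord is E-G-B.
The figure 6 means first inversion — the third is in the bass.

G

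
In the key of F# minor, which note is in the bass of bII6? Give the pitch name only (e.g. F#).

bII in F# minor has root G; the chord is G-B-D.
The figure 6 means first inversion — the third is in the bass.

B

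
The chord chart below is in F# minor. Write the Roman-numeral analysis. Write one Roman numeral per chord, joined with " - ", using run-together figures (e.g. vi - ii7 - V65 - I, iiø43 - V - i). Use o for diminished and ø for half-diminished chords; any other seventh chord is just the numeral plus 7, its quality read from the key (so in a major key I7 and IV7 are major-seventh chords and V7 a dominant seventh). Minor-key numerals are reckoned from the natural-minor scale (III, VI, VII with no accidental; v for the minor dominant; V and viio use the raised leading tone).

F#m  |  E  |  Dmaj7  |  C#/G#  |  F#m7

i - VII - VI7 - V64 - i7

F#m: minor triad on F# = scale degree 1 → i.
E has root E, degree 7 in F# minor, so VII.
Dmaj7: major seventh chord on D = scale degree 6 → VI7.
C#/G#: major triad on C# = scale degree 5 → V64.
F#m7: root F# is the tonic; minor seventh chord there is i7.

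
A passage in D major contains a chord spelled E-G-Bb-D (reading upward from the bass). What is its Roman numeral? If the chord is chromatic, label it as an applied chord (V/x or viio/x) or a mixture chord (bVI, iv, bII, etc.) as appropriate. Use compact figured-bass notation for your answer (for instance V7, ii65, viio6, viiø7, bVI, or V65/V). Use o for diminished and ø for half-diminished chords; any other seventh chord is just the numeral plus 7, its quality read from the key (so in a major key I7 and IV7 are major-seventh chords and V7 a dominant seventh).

iiø7

The pitches E-G-Bb-D form a half-diminished seventh chord rooted on E.
E is the second degree of D major. This is the half-diminished supertonic seventh, borrowed from the parallel minor.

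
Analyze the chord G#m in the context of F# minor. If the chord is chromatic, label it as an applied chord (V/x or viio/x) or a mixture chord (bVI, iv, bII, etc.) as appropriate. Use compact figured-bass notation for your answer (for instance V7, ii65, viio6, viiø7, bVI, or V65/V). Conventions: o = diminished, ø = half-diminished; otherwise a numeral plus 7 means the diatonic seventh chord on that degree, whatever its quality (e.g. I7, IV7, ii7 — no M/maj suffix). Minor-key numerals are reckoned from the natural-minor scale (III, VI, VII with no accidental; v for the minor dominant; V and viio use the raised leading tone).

The pitches G#-B-D# form a minor triad rooted on G#.
G# is the second degree of F# minor. This is the minor supertonic, borrowed from the parallel major (the Dorian ii).

ii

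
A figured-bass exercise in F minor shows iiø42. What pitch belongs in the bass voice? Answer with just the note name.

iiø in F minor has root G; the chord is G-Bb-Db-F.
The figure 42 means third inversion — the seventh is in the bass.

F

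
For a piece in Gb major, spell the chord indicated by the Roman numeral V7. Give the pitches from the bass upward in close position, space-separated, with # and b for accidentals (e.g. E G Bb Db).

In Gb major, the fifth degree is Db, and the diatonic chord built there is a dominant seventh chord.
Stacking thirds from Db gives Db-F-Ab-Cb.

Db F Ab Cb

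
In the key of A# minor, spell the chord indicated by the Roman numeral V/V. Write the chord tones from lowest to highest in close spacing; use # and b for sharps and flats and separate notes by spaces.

B# D## F##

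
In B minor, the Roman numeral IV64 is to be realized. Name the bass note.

IV in B minor has root E; the chord is E-G#-B.
The figure 64 means second inversion — the fifth is in the bass.

B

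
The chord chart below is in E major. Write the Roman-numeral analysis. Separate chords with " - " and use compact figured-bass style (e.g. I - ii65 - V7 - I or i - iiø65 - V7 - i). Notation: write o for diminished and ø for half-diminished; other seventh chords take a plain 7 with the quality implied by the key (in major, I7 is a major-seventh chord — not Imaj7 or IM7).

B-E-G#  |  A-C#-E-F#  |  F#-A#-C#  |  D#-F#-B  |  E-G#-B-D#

I64 - ii65 - V/V - V6 - I7

B-E-G#: root E is the tonic; major triad there is I64.
A-C#-E-F#: root F# is the supertonic; minor seventh chord there is ii65.
F#-A#-C#: a major triad on F#, the applied dominant of V → V/V.
D#-F#-B: root B is the dominant; major triad there is V6.
E-G#-B-D#: root E is the tonic; major seventh chord there is I7.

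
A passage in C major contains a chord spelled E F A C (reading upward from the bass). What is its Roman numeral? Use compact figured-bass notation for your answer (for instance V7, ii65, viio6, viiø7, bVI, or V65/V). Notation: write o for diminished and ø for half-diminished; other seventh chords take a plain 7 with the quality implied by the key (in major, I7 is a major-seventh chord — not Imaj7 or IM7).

IV42

The pitches F-A-C-E form a major seventh chord rooted on F.
In C major, F is the subdominant; the diatonic major seventh chord there is IV7.
With E in the bass the chord is in third inversion, so the figured bass is 42.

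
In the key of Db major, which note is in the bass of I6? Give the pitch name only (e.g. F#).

F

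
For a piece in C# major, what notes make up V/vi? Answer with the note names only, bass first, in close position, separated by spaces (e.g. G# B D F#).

E# G## B#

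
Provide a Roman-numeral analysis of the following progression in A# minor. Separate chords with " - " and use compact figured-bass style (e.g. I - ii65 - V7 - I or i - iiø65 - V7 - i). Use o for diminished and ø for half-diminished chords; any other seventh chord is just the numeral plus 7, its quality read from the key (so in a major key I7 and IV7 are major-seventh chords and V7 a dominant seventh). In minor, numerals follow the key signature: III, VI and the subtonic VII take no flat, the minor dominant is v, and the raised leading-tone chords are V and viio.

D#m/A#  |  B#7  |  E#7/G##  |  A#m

iv64 - V7/V - V65 - i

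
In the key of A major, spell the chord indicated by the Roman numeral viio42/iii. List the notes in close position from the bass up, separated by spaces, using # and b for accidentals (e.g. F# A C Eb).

A B# D# F#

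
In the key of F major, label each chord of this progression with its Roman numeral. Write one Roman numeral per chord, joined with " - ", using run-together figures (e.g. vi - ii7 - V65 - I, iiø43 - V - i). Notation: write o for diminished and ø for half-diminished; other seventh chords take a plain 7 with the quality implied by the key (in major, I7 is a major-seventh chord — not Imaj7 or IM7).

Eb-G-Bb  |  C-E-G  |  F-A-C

bVII - V - I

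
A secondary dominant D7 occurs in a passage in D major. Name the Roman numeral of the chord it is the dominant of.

The chord is a dominant seventh chord on D.
A dominant resolves down a perfect fifth: D → G. In D major, G is scale degree 4, i.e. IV.

IV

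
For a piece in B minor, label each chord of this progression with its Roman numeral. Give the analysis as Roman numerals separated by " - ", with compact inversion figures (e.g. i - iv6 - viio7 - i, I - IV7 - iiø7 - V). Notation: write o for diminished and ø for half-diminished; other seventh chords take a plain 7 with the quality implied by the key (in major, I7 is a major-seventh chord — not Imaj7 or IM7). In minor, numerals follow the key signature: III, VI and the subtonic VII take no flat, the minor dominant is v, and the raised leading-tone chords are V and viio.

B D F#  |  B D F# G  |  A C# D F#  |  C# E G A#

B-D-F#: root B is the tonic; minor triad there is i.
B-D-F#-G has root G, degree 6 in B minor, so VI65.
A-C#-D-F#: root D is the mediant; major seventh chord there is III43.
C#-E-G-A#: fully diminished seventh chord on A# = scale degree 7 → viio65.

i - VI65 - III43 - viio65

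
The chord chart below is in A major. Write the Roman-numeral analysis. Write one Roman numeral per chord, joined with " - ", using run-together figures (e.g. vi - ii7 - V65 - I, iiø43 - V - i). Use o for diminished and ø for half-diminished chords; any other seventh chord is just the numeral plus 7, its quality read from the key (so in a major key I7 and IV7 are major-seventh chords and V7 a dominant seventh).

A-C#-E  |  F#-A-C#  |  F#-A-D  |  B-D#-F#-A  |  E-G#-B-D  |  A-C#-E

I - vi - IV6 - V7/V - V7 - I

A-C#-E has root A, degree 1 in A major, so I.
F#-A-C# has root F#, degree 6 in A major, so vi.
F#-A-D has root D, degree 4 in A major, so IV6.
B-D#-F#-A: a dominant seventh chord on B, the applied dominant of V → V7/V.
E-G#-B-D: root E is the dominant; dominant seventh chord there is V7.
A-C#-E has root A, degree 1 in A major, so I.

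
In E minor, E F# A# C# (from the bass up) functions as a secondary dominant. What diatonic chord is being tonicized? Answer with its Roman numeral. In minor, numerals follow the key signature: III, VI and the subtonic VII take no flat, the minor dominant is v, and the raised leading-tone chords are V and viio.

The chord is a dominant seventh chord on F#.
A dominant resolves down a perfect fifth: F# → B. In E minor, B is scale degree 5, i.e. V.

V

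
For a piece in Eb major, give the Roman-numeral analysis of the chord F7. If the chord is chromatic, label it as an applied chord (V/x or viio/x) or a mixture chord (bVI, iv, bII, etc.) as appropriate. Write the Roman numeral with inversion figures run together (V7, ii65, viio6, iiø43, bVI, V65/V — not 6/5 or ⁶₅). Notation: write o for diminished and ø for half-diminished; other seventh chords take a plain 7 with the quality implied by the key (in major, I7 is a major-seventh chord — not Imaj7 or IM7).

V7/V

The pitches F-A-C-Eb form a dominant seventh chord rooted on F.
F is not a diatonic chord root with this quality in Eb major, but it lies a perfect fifth above Bb (V), so the chord functions as an applied dominant of V.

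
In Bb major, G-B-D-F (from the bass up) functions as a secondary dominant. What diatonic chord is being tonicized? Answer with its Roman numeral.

The chord is a dominant seventh chord on G.
A dominant resolves down a perfect fifth: G → C. In Bb major, C is scale degree 2, i.e. ii.

ii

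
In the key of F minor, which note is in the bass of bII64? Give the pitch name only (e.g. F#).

Db

bII in F minor has root Gb; the chord is Gb-Bb-Db.
The figure 64 means second inversion — the fifth is in the bass.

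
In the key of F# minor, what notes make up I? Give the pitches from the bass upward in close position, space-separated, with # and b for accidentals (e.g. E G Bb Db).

I is the major tonic (Picardy third), borrowed from the parallel major. In F# minor that root is F#.
So the chord is F#-A#-C#, a major triad.

F# A# C#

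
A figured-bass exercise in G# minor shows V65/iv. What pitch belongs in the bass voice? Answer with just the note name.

The applied chord V65/iv is rooted on G#: G#-B#-D#-F#.
The figure 65 means first inversion — the third is in the bass.

B#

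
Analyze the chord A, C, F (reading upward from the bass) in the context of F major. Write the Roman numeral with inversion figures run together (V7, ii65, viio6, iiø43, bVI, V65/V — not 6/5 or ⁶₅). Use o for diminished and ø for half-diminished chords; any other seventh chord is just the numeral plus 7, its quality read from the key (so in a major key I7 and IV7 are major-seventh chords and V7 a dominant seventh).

I6

Stacked in thirds the chord is F-A-C: a major triad on F.
F is scale degree 1 in F major, and a major triad on that degree is written I.
With A in the bass the chord is in first inversion, so the figured bass is 6.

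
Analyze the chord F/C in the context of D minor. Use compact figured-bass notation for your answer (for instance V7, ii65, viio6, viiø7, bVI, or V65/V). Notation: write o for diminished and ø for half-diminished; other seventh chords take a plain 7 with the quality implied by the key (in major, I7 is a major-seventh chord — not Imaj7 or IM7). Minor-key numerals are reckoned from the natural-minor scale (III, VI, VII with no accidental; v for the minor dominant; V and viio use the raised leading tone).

III64

Stacked in thirds the chord is F-A-C: a major triad on F.
In D minor, F is the mediant; the diatonic major triad there is III.
With C in the bass the chord is in second inversion, so the figured bass is 64.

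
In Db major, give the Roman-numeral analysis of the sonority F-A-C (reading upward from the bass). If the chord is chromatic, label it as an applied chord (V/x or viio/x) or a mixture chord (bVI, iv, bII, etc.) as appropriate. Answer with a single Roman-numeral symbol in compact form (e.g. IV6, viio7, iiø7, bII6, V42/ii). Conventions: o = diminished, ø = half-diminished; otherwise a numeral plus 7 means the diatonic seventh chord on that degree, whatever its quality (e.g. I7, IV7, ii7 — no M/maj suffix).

V/vi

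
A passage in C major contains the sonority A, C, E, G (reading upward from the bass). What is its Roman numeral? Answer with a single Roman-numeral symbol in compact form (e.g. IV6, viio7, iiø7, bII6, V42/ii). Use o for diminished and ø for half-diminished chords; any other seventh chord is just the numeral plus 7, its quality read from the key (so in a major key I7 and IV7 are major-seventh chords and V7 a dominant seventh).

vi7

Stacked in thirds the chord is A-C-E-G: a minor seventh chord on A.
In C major, A is the submediant; the diatonic minor seventh chord there is vi7.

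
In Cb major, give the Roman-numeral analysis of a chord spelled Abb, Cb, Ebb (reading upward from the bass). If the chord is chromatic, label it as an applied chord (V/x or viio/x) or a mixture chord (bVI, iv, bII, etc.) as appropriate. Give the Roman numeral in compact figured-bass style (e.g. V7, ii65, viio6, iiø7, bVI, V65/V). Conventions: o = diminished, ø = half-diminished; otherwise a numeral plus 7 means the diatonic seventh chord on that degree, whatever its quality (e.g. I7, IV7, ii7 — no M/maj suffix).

Stacked in thirds the chord is Abb-Cb-Ebb: a major triad on Abb.
Abb is the lowered sixth degree of Cb major (diatonic 6 would be Ab). This is a major triad on the lowered sixth degree, borrowed from the parallel minor.

bVI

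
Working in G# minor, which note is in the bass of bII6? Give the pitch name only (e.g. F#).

bII in G# minor has root A; the chord is A-C#-E.
The figure 6 means first inversion — the third is in the bass.

C#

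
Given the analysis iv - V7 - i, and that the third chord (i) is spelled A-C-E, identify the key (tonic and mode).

A minor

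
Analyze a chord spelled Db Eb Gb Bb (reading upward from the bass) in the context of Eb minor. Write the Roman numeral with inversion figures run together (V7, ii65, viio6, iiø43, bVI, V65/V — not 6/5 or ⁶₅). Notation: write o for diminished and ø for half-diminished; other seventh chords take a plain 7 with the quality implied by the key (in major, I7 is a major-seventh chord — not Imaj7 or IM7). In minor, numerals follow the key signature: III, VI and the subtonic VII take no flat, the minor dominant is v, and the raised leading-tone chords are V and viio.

i42

The pitches Eb-Gb-Bb-Db form a minor seventh chord rooted on Eb.
In Eb minor, Eb is the tonic; the diatonic minor seventh chord there is i7.
With Db in the bass the chord is in third inversion, so the figured bass is 42.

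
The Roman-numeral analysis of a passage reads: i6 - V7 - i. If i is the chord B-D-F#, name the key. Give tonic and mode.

The anchor chord is a minor triad on B, labeled i.
If B is scale degree 1 and the mode makes that degree carry a minor triad, the tonic is B and the mode is minor.

B minor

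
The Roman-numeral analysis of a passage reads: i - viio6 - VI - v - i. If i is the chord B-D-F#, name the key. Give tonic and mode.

B minor

The chord Bm is a minor triad rooted on B; its label is i.
If B is scale degree 1 and the mode makes that degree carry a minor triad, the tonic is B and the mode is minor.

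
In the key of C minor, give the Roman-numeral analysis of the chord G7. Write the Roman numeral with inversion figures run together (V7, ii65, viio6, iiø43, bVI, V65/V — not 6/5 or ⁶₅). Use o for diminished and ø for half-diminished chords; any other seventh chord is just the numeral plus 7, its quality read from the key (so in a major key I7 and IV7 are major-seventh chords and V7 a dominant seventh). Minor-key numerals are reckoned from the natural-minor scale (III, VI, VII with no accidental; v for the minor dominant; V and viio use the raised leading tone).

V7

Stacked in thirds the chord is G-B-D-F: a dominant seventh chord on G.
In C minor, G is the dominant; the diatonic dominant seventh chord there is V7.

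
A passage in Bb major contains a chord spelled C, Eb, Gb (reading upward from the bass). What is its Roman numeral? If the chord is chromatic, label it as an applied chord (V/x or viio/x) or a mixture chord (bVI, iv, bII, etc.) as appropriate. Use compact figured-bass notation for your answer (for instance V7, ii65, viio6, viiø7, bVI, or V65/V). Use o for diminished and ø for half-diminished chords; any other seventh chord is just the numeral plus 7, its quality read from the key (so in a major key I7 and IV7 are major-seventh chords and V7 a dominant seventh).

The pitches C-Eb-Gb form a diminished triad rooted on C.
C is the second degree of Bb major. This is the diminished supertonic triad, borrowed from the parallel minor.

iio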